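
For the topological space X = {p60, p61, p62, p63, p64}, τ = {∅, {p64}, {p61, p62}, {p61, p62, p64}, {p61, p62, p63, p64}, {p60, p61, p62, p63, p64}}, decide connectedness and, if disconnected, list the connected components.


(X, τ) is connected.

Find clopen sets (U ∈ τ with X ∖ U ∈ τ):
  U = ∅, X ∖ U = {p60, p61, p62, p63, p64} — both open, so U is clopen.
  U = {p60, p61, p62, p63, p64}, X ∖ U = ∅ — both open, so U is clopen.
Only trivial clopens (∅ and X) exist, so (X, τ) is connected.
Compute connected components by grouping points that agree on all clopens:
  component: {p60, p61, p62, p63, p64}


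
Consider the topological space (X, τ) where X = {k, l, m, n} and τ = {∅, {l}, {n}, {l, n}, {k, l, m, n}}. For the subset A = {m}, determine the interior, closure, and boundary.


int(A) = ∅, cl(A) = {k, m}, ∂A = {k, m}.

Closed sets in (X, τ) are complements of opens:
  closed(X, τ) = {∅, {k, m}, {k, l, m}, {k, m, n}, {k, l, m, n}}.
int(A) = ⋃ {U ∈ τ : U ⊆ A}. Opens contained in A: ∅.
Taking the union of these: int(A) = ∅.
cl(A) = ⋂ {C closed : A ⊆ C}. Closed sets containing A: {k, m}, {k, l, m}, {k, m, n}, {k, l, m, n}.
Intersecting these: cl(A) = {k, m}.
∂A = cl(A) ∖ int(A) = {k, m} ∖ ∅ = {k, m}.


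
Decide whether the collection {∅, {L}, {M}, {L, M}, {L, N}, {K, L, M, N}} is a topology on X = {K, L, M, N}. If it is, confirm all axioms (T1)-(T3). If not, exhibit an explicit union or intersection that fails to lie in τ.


τ is NOT a topology on X.

Axiom (T1): ∅ ∈ τ? Yes; X ∈ τ? Yes.
Axiom (T2/T3): check pairwise unions and intersections of members of τ.
Counterexample for (T2): {M} ∪ {L, N} = {L, M, N} ∉ τ. Therefore τ is NOT a topology.


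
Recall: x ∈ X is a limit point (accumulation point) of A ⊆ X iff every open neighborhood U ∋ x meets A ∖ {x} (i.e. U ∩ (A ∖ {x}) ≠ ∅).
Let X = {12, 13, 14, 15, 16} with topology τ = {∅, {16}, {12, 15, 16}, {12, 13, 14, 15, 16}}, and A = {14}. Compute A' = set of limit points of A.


A' = {13}

For each x ∈ X, list the open sets U ∈ τ with x ∈ U, then check whether U ∩ (A ∖ {x}) ≠ ∅ for every such U.
  x = 12: open {12, 15, 16} ∋ x has {12, 15, 16} ∩ (A ∖ {12}) = ∅, so x is NOT a limit point.
  x = 13: opens ∋ x are {12, 13, 14, 15, 16}; each meets A ∖ {13}, so x IS a limit point.
  x = 14: open {12, 13, 14, 15, 16} ∋ x has {12, 13, 14, 15, 16} ∩ (A ∖ {14}) = ∅, so x is NOT a limit point.
  x = 15: open {12, 15, 16} ∋ x has {12, 15, 16} ∩ (A ∖ {15}) = ∅, so x is NOT a limit point.
  x = 16: open {16} ∋ x has {16} ∩ (A ∖ {16}) = ∅, so x is NOT a limit point.
Collecting: A' = {13}.


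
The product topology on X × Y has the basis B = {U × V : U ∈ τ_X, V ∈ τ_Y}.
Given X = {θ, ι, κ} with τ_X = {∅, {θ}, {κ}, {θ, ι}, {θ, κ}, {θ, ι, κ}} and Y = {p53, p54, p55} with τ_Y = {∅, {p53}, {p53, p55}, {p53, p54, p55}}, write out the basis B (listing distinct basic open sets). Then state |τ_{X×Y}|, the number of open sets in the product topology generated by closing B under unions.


Basis B = {∅ × ∅, {θ} × {p53}, {κ} × {p53}, {θ} × {p53, p55}, {θ, ι} × {p53}, {θ, κ} × {p53}, {κ} × {p53, p55}, {θ} × {p53, p54, p55}, {θ, ι, κ} × {p53}, {κ} × {p53, p54, p55}, {θ, ι} × {p53, p55}, {θ, κ} × {p53, p55}, {θ, ι} × {p53, p54, p55}, {θ, κ} × {p53, p54, p55}, {θ, ι, κ} × {p53, p55}, {θ, ι, κ} × {p53, p54, p55}}; |τ_{X×Y}| = 40.

Enumerate products U × V with U ∈ τ_X, V ∈ τ_Y (deduplicated):
  ∅ × ∅ = {} (∅)
  {θ} × {p53} = {(θ,p53)}
  {κ} × {p53} = {(κ,p53)}
  {θ} × {p53, p55} = {(θ,p53), (θ,p55)}
  {θ, ι} × {p53} = {(θ,p53), (ι,p53)}
  {θ, κ} × {p53} = {(θ,p53), (κ,p53)}
  {κ} × {p53, p55} = {(κ,p53), (κ,p55)}
  {θ} × {p53, p54, p55} = {(θ,p53), (θ,p54), (θ,p55)}
  {θ, ι, κ} × {p53} = {(θ,p53), (ι,p53), (κ,p53)}
  {κ} × {p53, p54, p55} = {(κ,p53), (κ,p54), (κ,p55)}
  {θ, ι} × {p53, p55} = {(θ,p53), (θ,p55), (ι,p53), (ι,p55)}
  {θ, κ} × {p53, p55} = {(θ,p53), (θ,p55), (κ,p53), (κ,p55)}
  {θ, ι} × {p53, p54, p55} = {(θ,p53), (θ,p54), (θ,p55), (ι,p53), (ι,p54), (ι,p55)}
  {θ, κ} × {p53, p54, p55} = {(θ,p53), (θ,p54), (θ,p55), (κ,p53), (κ,p54), (κ,p55)}
  {θ, ι, κ} × {p53, p55} = {(θ,p53), (θ,p55), (ι,p53), (ι,p55), (κ,p53), (κ,p55)}
  {θ, ι, κ} × {p53, p54, p55} = {(θ,p53), (θ,p54), (θ,p55), (ι,p53), (ι,p54), (ι,p55), (κ,p53), (κ,p54), (κ,p55)}
These 16 distinct sets form the basis B.
Close under arbitrary unions to get τ_{X×Y}; counting gives |τ_{X×Y}| = 40.


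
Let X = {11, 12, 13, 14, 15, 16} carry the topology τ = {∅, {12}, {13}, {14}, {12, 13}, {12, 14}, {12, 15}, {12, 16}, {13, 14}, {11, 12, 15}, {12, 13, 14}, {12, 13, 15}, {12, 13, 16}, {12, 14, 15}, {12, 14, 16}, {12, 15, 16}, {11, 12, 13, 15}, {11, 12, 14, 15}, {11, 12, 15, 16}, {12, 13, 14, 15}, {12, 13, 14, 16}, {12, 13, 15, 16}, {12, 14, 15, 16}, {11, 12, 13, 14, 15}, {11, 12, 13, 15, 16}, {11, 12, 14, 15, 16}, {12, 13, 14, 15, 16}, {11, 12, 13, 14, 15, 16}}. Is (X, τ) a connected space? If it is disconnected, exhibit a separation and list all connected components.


(X, τ) is disconnected; components = [{13}, {14}, {11, 12, 15, 16}].

Find clopen sets (U ∈ τ with X ∖ U ∈ τ):
  U = ∅, X ∖ U = {11, 12, 13, 14, 15, 16} — both open, so U is clopen.
  U = {13}, X ∖ U = {11, 12, 14, 15, 16} — both open, so U is clopen.
  U = {14}, X ∖ U = {11, 12, 13, 15, 16} — both open, so U is clopen.
  U = {13, 14}, X ∖ U = {11, 12, 15, 16} — both open, so U is clopen.
  U = {11, 12, 15, 16}, X ∖ U = {13, 14} — both open, so U is clopen.
  U = {11, 12, 13, 15, 16}, X ∖ U = {14} — both open, so U is clopen.
  U = {11, 12, 14, 15, 16}, X ∖ U = {13} — both open, so U is clopen.
  U = {11, 12, 13, 14, 15, 16}, X ∖ U = ∅ — both open, so U is clopen.
Nontrivial clopen(s) exist: e.g. {11, 12, 13, 15, 16}. So (X, τ) is disconnected.
Compute connected components by grouping points that agree on all clopens:
  component: {13}
  component: {14}
  component: {11, 12, 15, 16}


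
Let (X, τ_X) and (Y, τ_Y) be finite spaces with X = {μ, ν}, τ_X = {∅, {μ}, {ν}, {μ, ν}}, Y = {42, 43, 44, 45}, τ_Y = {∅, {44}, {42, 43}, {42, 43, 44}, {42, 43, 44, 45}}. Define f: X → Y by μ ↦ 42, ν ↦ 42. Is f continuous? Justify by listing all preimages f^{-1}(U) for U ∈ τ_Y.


f IS continuous.

Compute f^{-1}(U) for each U ∈ τ_Y:
  U = ∅: f^{-1}(U) = ∅ ∈ τ_X ✓.
  U = {44}: f^{-1}(U) = ∅ ∈ τ_X ✓.
  U = {42, 43}: f^{-1}(U) = {μ, ν} ∈ τ_X ✓.
  U = {42, 43, 44}: f^{-1}(U) = {μ, ν} ∈ τ_X ✓.
  U = {42, 43, 44, 45}: f^{-1}(U) = {μ, ν} ∈ τ_X ✓.
Every preimage lies in τ_X, so f IS continuous.


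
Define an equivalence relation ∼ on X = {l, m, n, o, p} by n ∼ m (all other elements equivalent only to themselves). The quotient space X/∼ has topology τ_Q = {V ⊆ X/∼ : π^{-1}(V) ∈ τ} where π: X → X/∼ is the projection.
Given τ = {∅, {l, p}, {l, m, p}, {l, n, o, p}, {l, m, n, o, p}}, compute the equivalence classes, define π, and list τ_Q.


X/∼ = {[l], [m=n], [o], [p]}; |τ_Q| = 3.

Equivalence classes: [l], [m=n], [o], [p].
Quotient map π: X → X/∼ sends l ↦ [l], m ↦ [m=n], n ↦ [m=n], o ↦ [o], p ↦ [p].
For each subset V ⊆ X/∼, compute π^{-1}(V) ⊆ X and check whether π^{-1}(V) ∈ τ. V is open in τ_Q iff π^{-1}(V) ∈ τ.
  V = {}: π^{-1}(V) = ∅ ∈ τ ✓.
  V = {[l]}: π^{-1}(V) = {l} ∉ τ ✗.
  V = {[m=n]}: π^{-1}(V) = {m, n} ∉ τ ✗.
  V = {[l], [m=n]}: π^{-1}(V) = {l, m, n} ∉ τ ✗.
  V = {[o]}: π^{-1}(V) = {o} ∉ τ ✗.
  V = {[l], [o]}: π^{-1}(V) = {l, o} ∉ τ ✗.
  V = {[m=n], [o]}: π^{-1}(V) = {m, n, o} ∉ τ ✗.
  V = {[l], [m=n], [o]}: π^{-1}(V) = {l, m, n, o} ∉ τ ✗.
  V = {[p]}: π^{-1}(V) = {p} ∉ τ ✗.
  V = {[l], [p]}: π^{-1}(V) = {l, p} ∈ τ ✓.
  V = {[m=n], [p]}: π^{-1}(V) = {m, n, p} ∉ τ ✗.
  V = {[l], [m=n], [p]}: π^{-1}(V) = {l, m, n, p} ∉ τ ✗.
  V = {[o], [p]}: π^{-1}(V) = {o, p} ∉ τ ✗.
  V = {[l], [o], [p]}: π^{-1}(V) = {l, o, p} ∉ τ ✗.
  V = {[m=n], [o], [p]}: π^{-1}(V) = {m, n, o, p} ∉ τ ✗.
  V = {[l], [m=n], [o], [p]}: π^{-1}(V) = {l, m, n, o, p} ∈ τ ✓.
Open sets in the quotient: τ_Q = {{}, {[l], [p]}, {[l], [m=n], [o], [p]}} (3 elements).


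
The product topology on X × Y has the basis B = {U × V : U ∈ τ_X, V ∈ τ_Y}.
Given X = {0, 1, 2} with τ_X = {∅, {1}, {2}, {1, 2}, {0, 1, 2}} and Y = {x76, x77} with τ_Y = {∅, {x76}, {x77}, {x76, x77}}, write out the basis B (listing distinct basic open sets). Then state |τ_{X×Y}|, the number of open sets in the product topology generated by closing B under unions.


Basis B = {∅ × ∅, {1} × {x76}, {1} × {x77}, {2} × {x76}, {2} × {x77}, {1} × {x76, x77}, {1, 2} × {x76}, {1, 2} × {x77}, {2} × {x76, x77}, {0, 1, 2} × {x76}, {0, 1, 2} × {x77}, {1, 2} × {x76, x77}, {0, 1, 2} × {x76, x77}}; |τ_{X×Y}| = 25.

Enumerate products U × V with U ∈ τ_X, V ∈ τ_Y (deduplicated):
  ∅ × ∅ = {} (∅)
  {1} × {x76} = {(1,x76)}
  {1} × {x77} = {(1,x77)}
  {2} × {x76} = {(2,x76)}
  {2} × {x77} = {(2,x77)}
  {1} × {x76, x77} = {(1,x76), (1,x77)}
  {1, 2} × {x76} = {(1,x76), (2,x76)}
  {1, 2} × {x77} = {(1,x77), (2,x77)}
  {2} × {x76, x77} = {(2,x76), (2,x77)}
  {0, 1, 2} × {x76} = {(0,x76), (1,x76), (2,x76)}
  {0, 1, 2} × {x77} = {(0,x77), (1,x77), (2,x77)}
  {1, 2} × {x76, x77} = {(1,x76), (1,x77), (2,x76), (2,x77)}
  {0, 1, 2} × {x76, x77} = {(0,x76), (0,x77), (1,x76), (1,x77), (2,x76), (2,x77)}
These 13 distinct sets form the basis B.
Close under arbitrary unions to get τ_{X×Y}; counting gives |τ_{X×Y}| = 25.


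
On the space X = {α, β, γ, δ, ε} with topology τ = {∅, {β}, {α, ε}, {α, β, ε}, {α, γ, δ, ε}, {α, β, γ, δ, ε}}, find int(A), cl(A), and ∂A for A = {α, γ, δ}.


int(A) = ∅, cl(A) = {α, γ, δ, ε}, ∂A = {α, γ, δ, ε}.

Closed sets in (X, τ) are complements of opens:
  closed(X, τ) = {∅, {β}, {γ, δ}, {β, γ, δ}, {α, γ, δ, ε}, {α, β, γ, δ, ε}}.
int(A) = ⋃ {U ∈ τ : U ⊆ A}. Opens contained in A: ∅.
Taking the union of these: int(A) = ∅.
cl(A) = ⋂ {C closed : A ⊆ C}. Closed sets containing A: {α, γ, δ, ε}, {α, β, γ, δ, ε}.
Intersecting these: cl(A) = {α, γ, δ, ε}.
∂A = cl(A) ∖ int(A) = {α, γ, δ, ε} ∖ ∅ = {α, γ, δ, ε}.


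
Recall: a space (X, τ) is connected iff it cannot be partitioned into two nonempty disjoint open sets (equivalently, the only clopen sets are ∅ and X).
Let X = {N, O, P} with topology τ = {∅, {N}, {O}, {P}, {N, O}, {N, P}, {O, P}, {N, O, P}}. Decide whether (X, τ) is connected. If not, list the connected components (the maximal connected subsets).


(X, τ) is disconnected; components = [{N}, {O}, {P}].

Find clopen sets (U ∈ τ with X ∖ U ∈ τ):
  U = ∅, X ∖ U = {N, O, P} — both open, so U is clopen.
  U = {N}, X ∖ U = {O, P} — both open, so U is clopen.
  U = {O}, X ∖ U = {N, P} — both open, so U is clopen.
  U = {P}, X ∖ U = {N, O} — both open, so U is clopen.
  U = {N, O}, X ∖ U = {P} — both open, so U is clopen.
  U = {N, P}, X ∖ U = {O} — both open, so U is clopen.
  U = {O, P}, X ∖ U = {N} — both open, so U is clopen.
  U = {N, O, P}, X ∖ U = ∅ — both open, so U is clopen.
Nontrivial clopen(s) exist: e.g. {N, O}. So (X, τ) is disconnected.
Compute connected components by grouping points that agree on all clopens:
  component: {N}
  component: {O}
  component: {P}


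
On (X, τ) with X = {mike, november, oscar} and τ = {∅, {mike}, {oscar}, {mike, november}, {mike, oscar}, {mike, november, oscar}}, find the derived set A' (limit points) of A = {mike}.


A' = {november}

For each x ∈ X, list the open sets U ∈ τ with x ∈ U, then check whether U ∩ (A ∖ {x}) ≠ ∅ for every such U.
  x = mike: open {mike} ∋ x has {mike} ∩ (A ∖ {mike}) = ∅, so x is NOT a limit point.
  x = november: opens ∋ x are {mike, november}, {mike, november, oscar}; each meets A ∖ {november}, so x IS a limit point.
  x = oscar: open {oscar} ∋ x has {oscar} ∩ (A ∖ {oscar}) = ∅, so x is NOT a limit point.
Collecting: A' = {november}.


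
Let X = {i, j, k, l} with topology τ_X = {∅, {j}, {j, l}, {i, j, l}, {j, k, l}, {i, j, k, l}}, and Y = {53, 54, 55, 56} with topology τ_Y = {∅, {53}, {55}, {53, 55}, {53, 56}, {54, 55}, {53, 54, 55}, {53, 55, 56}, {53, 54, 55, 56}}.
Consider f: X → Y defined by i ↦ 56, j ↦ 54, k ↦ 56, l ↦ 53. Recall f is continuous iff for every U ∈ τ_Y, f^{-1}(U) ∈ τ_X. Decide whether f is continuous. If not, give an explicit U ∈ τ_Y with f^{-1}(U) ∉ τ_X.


f is NOT continuous.

Compute f^{-1}(U) for each U ∈ τ_Y:
  U = ∅: f^{-1}(U) = ∅ ∈ τ_X ✓.
  U = {53}: f^{-1}(U) = {l} ∉ τ_X ✗.
  U = {55}: f^{-1}(U) = ∅ ∈ τ_X ✓.
  U = {53, 55}: f^{-1}(U) = {l} ∉ τ_X ✗.
  U = {53, 56}: f^{-1}(U) = {i, k, l} ∉ τ_X ✗.
  U = {54, 55}: f^{-1}(U) = {j} ∈ τ_X ✓.
  U = {53, 54, 55}: f^{-1}(U) = {j, l} ∈ τ_X ✓.
  U = {53, 55, 56}: f^{-1}(U) = {i, k, l} ∉ τ_X ✗.
  U = {53, 54, 55, 56}: f^{-1}(U) = {i, j, k, l} ∈ τ_X ✓.
Found U = {53} with f^{-1}(U) = {l} not in τ_X. Therefore f is NOT continuous.


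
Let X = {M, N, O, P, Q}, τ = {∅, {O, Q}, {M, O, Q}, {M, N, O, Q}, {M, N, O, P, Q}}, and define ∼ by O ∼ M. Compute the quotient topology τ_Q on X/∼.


X/∼ = {[M=O], [N], [P], [Q]}; |τ_Q| = 4.

Equivalence classes: [M=O], [N], [P], [Q].
Quotient map π: X → X/∼ sends M ↦ [M=O], N ↦ [N], O ↦ [M=O], P ↦ [P], Q ↦ [Q].
For each subset V ⊆ X/∼, compute π^{-1}(V) ⊆ X and check whether π^{-1}(V) ∈ τ. V is open in τ_Q iff π^{-1}(V) ∈ τ.
  V = {}: π^{-1}(V) = ∅ ∈ τ ✓.
  V = {[M=O]}: π^{-1}(V) = {M, O} ∉ τ ✗.
  V = {[N]}: π^{-1}(V) = {N} ∉ τ ✗.
  V = {[M=O], [N]}: π^{-1}(V) = {M, N, O} ∉ τ ✗.
  V = {[P]}: π^{-1}(V) = {P} ∉ τ ✗.
  V = {[M=O], [P]}: π^{-1}(V) = {M, O, P} ∉ τ ✗.
  V = {[N], [P]}: π^{-1}(V) = {N, P} ∉ τ ✗.
  V = {[M=O], [N], [P]}: π^{-1}(V) = {M, N, O, P} ∉ τ ✗.
  V = {[Q]}: π^{-1}(V) = {Q} ∉ τ ✗.
  V = {[M=O], [Q]}: π^{-1}(V) = {M, O, Q} ∈ τ ✓.
  V = {[N], [Q]}: π^{-1}(V) = {N, Q} ∉ τ ✗.
  V = {[M=O], [N], [Q]}: π^{-1}(V) = {M, N, O, Q} ∈ τ ✓.
  V = {[P], [Q]}: π^{-1}(V) = {P, Q} ∉ τ ✗.
  V = {[M=O], [P], [Q]}: π^{-1}(V) = {M, O, P, Q} ∉ τ ✗.
  V = {[N], [P], [Q]}: π^{-1}(V) = {N, P, Q} ∉ τ ✗.
  V = {[M=O], [N], [P], [Q]}: π^{-1}(V) = {M, N, O, P, Q} ∈ τ ✓.
Open sets in the quotient: τ_Q = {{}, {[M=O], [Q]}, {[M=O], [N], [Q]}, {[M=O], [N], [P], [Q]}} (4 elements).


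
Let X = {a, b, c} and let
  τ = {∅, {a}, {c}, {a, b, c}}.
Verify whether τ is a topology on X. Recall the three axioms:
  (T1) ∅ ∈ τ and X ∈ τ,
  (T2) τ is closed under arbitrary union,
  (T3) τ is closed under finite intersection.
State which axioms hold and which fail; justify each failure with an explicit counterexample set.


τ is NOT a topology on X.

Axiom (T1): ∅ ∈ τ? Yes; X ∈ τ? Yes.
Axiom (T2/T3): check pairwise unions and intersections of members of τ.
Counterexample for (T2): {a} ∪ {c} = {a, c} ∉ τ. Therefore τ is NOT a topology.


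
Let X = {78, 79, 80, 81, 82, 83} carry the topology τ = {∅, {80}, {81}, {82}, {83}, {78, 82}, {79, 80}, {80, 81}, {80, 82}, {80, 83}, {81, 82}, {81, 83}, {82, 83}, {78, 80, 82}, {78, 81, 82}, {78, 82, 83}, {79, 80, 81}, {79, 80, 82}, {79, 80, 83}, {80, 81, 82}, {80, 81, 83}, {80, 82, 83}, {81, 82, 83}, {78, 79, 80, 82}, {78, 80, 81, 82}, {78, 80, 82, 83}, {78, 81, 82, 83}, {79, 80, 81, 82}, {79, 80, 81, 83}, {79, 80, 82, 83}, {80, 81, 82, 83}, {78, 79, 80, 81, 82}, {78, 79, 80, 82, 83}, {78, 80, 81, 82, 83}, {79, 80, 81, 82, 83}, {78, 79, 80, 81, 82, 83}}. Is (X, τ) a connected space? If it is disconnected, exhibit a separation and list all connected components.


(X, τ) is disconnected; components = [{81}, {83}, {78, 82}, {79, 80}].

Find clopen sets (U ∈ τ with X ∖ U ∈ τ):
  U = ∅, X ∖ U = {78, 79, 80, 81, 82, 83} — both open, so U is clopen.
  U = {81}, X ∖ U = {78, 79, 80, 82, 83} — both open, so U is clopen.
  U = {83}, X ∖ U = {78, 79, 80, 81, 82} — both open, so U is clopen.
  U = {78, 82}, X ∖ U = {79, 80, 81, 83} — both open, so U is clopen.
  U = {79, 80}, X ∖ U = {78, 81, 82, 83} — both open, so U is clopen.
  U = {81, 83}, X ∖ U = {78, 79, 80, 82} — both open, so U is clopen.
  U = {78, 81, 82}, X ∖ U = {79, 80, 83} — both open, so U is clopen.
  U = {78, 82, 83}, X ∖ U = {79, 80, 81} — both open, so U is clopen.
  U = {79, 80, 81}, X ∖ U = {78, 82, 83} — both open, so U is clopen.
  U = {79, 80, 83}, X ∖ U = {78, 81, 82} — both open, so U is clopen.
  U = {78, 79, 80, 82}, X ∖ U = {81, 83} — both open, so U is clopen.
  U = {78, 81, 82, 83}, X ∖ U = {79, 80} — both open, so U is clopen.
  U = {79, 80, 81, 83}, X ∖ U = {78, 82} — both open, so U is clopen.
  U = {78, 79, 80, 81, 82}, X ∖ U = {83} — both open, so U is clopen.
  U = {78, 79, 80, 82, 83}, X ∖ U = {81} — both open, so U is clopen.
  U = {78, 79, 80, 81, 82, 83}, X ∖ U = ∅ — both open, so U is clopen.
Nontrivial clopen(s) exist: e.g. {79, 80, 81, 83}. So (X, τ) is disconnected.
Compute connected components by grouping points that agree on all clopens:
  component: {81}
  component: {83}
  component: {78, 82}
  component: {79, 80}


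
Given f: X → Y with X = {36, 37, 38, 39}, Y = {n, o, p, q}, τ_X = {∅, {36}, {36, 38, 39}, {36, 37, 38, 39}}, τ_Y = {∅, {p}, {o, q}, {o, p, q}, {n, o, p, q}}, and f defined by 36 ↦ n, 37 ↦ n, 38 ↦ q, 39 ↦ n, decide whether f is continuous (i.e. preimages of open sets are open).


f is NOT continuous.

Compute f^{-1}(U) for each U ∈ τ_Y:
  U = ∅: f^{-1}(U) = ∅ ∈ τ_X ✓.
  U = {p}: f^{-1}(U) = ∅ ∈ τ_X ✓.
  U = {o, q}: f^{-1}(U) = {38} ∉ τ_X ✗.
  U = {o, p, q}: f^{-1}(U) = {38} ∉ τ_X ✗.
  U = {n, o, p, q}: f^{-1}(U) = {36, 37, 38, 39} ∈ τ_X ✓.
Found U = {o, q} with f^{-1}(U) = {38} not in τ_X. Therefore f is NOT continuous.


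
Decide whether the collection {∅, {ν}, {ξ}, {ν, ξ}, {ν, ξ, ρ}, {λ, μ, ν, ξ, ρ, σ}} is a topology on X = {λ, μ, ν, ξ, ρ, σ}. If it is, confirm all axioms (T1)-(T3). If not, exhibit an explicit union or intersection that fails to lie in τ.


τ IS a topology on X.

Axiom (T1): ∅ ∈ τ? Yes; X ∈ τ? Yes.
Axiom (T2/T3): check pairwise unions and intersections of members of τ.
All pairwise intersections and unions checked — each lies in τ. Therefore τ satisfies (T1), (T2), (T3): it IS a topology on X.


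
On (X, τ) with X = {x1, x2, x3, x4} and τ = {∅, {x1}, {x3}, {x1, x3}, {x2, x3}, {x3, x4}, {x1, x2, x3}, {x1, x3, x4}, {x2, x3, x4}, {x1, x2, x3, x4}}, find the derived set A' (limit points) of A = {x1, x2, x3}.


A' = {x2, x4}

For each x ∈ X, list the open sets U ∈ τ with x ∈ U, then check whether U ∩ (A ∖ {x}) ≠ ∅ for every such U.
  x = x1: open {x1} ∋ x has {x1} ∩ (A ∖ {x1}) = ∅, so x is NOT a limit point.
  x = x2: opens ∋ x are {x2, x3}, {x1, x2, x3}, {x2, x3, x4}, {x1, x2, x3, x4}; each meets A ∖ {x2}, so x IS a limit point.
  x = x3: open {x3} ∋ x has {x3} ∩ (A ∖ {x3}) = ∅, so x is NOT a limit point.
  x = x4: opens ∋ x are {x3, x4}, {x1, x3, x4}, {x2, x3, x4}, {x1, x2, x3, x4}; each meets A ∖ {x4}, so x IS a limit point.
Collecting: A' = {x2, x4}.


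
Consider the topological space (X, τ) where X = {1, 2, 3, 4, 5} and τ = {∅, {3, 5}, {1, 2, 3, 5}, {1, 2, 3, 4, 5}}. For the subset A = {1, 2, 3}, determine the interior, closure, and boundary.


int(A) = ∅, cl(A) = {1, 2, 3, 4, 5}, ∂A = {1, 2, 3, 4, 5}.

Closed sets in (X, τ) are complements of opens:
  closed(X, τ) = {∅, {4}, {1, 2, 4}, {1, 2, 3, 4, 5}}.
int(A) = ⋃ {U ∈ τ : U ⊆ A}. Opens contained in A: ∅.
Taking the union of these: int(A) = ∅.
cl(A) = ⋂ {C closed : A ⊆ C}. Closed sets containing A: {1, 2, 3, 4, 5}.
Intersecting these: cl(A) = {1, 2, 3, 4, 5}.
∂A = cl(A) ∖ int(A) = {1, 2, 3, 4, 5} ∖ ∅ = {1, 2, 3, 4, 5}.


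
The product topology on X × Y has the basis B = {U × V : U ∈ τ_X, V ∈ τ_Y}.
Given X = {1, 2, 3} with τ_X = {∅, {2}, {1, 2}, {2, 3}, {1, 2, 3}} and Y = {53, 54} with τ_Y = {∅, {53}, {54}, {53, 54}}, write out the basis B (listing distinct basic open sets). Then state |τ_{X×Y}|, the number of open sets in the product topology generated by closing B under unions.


Basis B = {∅ × ∅, {2} × {53}, {2} × {54}, {1, 2} × {53}, {1, 2} × {54}, {2} × {53, 54}, {2, 3} × {53}, {2, 3} × {54}, {1, 2, 3} × {53}, {1, 2, 3} × {54}, {1, 2} × {53, 54}, {2, 3} × {53, 54}, {1, 2, 3} × {53, 54}}; |τ_{X×Y}| = 25.

Enumerate products U × V with U ∈ τ_X, V ∈ τ_Y (deduplicated):
  ∅ × ∅ = {} (∅)
  {2} × {53} = {(2,53)}
  {2} × {54} = {(2,54)}
  {1, 2} × {53} = {(1,53), (2,53)}
  {1, 2} × {54} = {(1,54), (2,54)}
  {2} × {53, 54} = {(2,53), (2,54)}
  {2, 3} × {53} = {(2,53), (3,53)}
  {2, 3} × {54} = {(2,54), (3,54)}
  {1, 2, 3} × {53} = {(1,53), (2,53), (3,53)}
  {1, 2, 3} × {54} = {(1,54), (2,54), (3,54)}
  {1, 2} × {53, 54} = {(1,53), (1,54), (2,53), (2,54)}
  {2, 3} × {53, 54} = {(2,53), (2,54), (3,53), (3,54)}
  {1, 2, 3} × {53, 54} = {(1,53), (1,54), (2,53), (2,54), (3,53), (3,54)}
These 13 distinct sets form the basis B.
Close under arbitrary unions to get τ_{X×Y}; counting gives |τ_{X×Y}| = 25.


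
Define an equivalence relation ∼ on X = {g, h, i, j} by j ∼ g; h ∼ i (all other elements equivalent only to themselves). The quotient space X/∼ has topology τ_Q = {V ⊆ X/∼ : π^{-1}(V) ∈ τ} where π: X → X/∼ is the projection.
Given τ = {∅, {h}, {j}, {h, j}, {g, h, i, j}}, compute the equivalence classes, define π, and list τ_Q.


X/∼ = {[g=j], [h=i]}; |τ_Q| = 2.

Equivalence classes: [g=j], [h=i].
Quotient map π: X → X/∼ sends g ↦ [g=j], h ↦ [h=i], i ↦ [h=i], j ↦ [g=j].
For each subset V ⊆ X/∼, compute π^{-1}(V) ⊆ X and check whether π^{-1}(V) ∈ τ. V is open in τ_Q iff π^{-1}(V) ∈ τ.
  V = {}: π^{-1}(V) = ∅ ∈ τ ✓.
  V = {[g=j]}: π^{-1}(V) = {g, j} ∉ τ ✗.
  V = {[h=i]}: π^{-1}(V) = {h, i} ∉ τ ✗.
  V = {[g=j], [h=i]}: π^{-1}(V) = {g, h, i, j} ∈ τ ✓.
Open sets in the quotient: τ_Q = {{}, {[g=j], [h=i]}} (2 elements).


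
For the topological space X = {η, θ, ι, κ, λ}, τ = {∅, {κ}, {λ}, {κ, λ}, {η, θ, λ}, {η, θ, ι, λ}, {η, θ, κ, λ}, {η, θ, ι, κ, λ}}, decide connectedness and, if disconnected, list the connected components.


(X, τ) is disconnected; components = [{κ}, {η, θ, ι, λ}].

Find clopen sets (U ∈ τ with X ∖ U ∈ τ):
  U = ∅, X ∖ U = {η, θ, ι, κ, λ} — both open, so U is clopen.
  U = {κ}, X ∖ U = {η, θ, ι, λ} — both open, so U is clopen.
  U = {η, θ, ι, λ}, X ∖ U = {κ} — both open, so U is clopen.
  U = {η, θ, ι, κ, λ}, X ∖ U = ∅ — both open, so U is clopen.
Nontrivial clopen(s) exist: e.g. {η, θ, ι, λ}. So (X, τ) is disconnected.
Compute connected components by grouping points that agree on all clopens:
  component: {κ}
  component: {η, θ, ι, λ}


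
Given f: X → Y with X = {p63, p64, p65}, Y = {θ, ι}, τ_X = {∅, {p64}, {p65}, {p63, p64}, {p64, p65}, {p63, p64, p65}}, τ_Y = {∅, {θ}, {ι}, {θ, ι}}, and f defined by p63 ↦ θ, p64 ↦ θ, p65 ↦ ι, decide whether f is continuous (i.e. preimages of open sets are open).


f IS continuous.

Compute f^{-1}(U) for each U ∈ τ_Y:
  U = ∅: f^{-1}(U) = ∅ ∈ τ_X ✓.
  U = {θ}: f^{-1}(U) = {p63, p64} ∈ τ_X ✓.
  U = {ι}: f^{-1}(U) = {p65} ∈ τ_X ✓.
  U = {θ, ι}: f^{-1}(U) = {p63, p64, p65} ∈ τ_X ✓.
Every preimage lies in τ_X, so f IS continuous.


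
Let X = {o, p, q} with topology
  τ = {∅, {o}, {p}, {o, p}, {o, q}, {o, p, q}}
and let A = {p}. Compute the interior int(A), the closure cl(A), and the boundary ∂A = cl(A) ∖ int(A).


int(A) = {p}, cl(A) = {p}, ∂A = ∅.

Closed sets in (X, τ) are complements of opens:
  closed(X, τ) = {∅, {p}, {q}, {o, q}, {p, q}, {o, p, q}}.
int(A) = ⋃ {U ∈ τ : U ⊆ A}. Opens contained in A: ∅, {p}.
Taking the union of these: int(A) = {p}.
cl(A) = ⋂ {C closed : A ⊆ C}. Closed sets containing A: {p}, {p, q}, {o, p, q}.
Intersecting these: cl(A) = {p}.
∂A = cl(A) ∖ int(A) = {p} ∖ {p} = ∅.


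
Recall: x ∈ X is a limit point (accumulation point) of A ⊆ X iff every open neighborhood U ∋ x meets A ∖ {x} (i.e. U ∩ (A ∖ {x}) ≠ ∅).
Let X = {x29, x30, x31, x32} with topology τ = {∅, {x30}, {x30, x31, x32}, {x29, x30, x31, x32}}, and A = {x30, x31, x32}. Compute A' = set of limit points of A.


A' = {x29, x31, x32}

For each x ∈ X, list the open sets U ∈ τ with x ∈ U, then check whether U ∩ (A ∖ {x}) ≠ ∅ for every such U.
  x = x29: opens ∋ x are {x29, x30, x31, x32}; each meets A ∖ {x29}, so x IS a limit point.
  x = x30: open {x30} ∋ x has {x30} ∩ (A ∖ {x30}) = ∅, so x is NOT a limit point.
  x = x31: opens ∋ x are {x30, x31, x32}, {x29, x30, x31, x32}; each meets A ∖ {x31}, so x IS a limit point.
  x = x32: opens ∋ x are {x30, x31, x32}, {x29, x30, x31, x32}; each meets A ∖ {x32}, so x IS a limit point.
Collecting: A' = {x29, x31, x32}.


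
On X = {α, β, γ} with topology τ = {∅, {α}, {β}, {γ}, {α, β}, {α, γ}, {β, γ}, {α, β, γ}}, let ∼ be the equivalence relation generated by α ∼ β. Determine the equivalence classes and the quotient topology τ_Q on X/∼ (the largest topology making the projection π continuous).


X/∼ = {[α=β], [γ]}; |τ_Q| = 4.

Equivalence classes: [α=β], [γ].
Quotient map π: X → X/∼ sends α ↦ [α=β], β ↦ [α=β], γ ↦ [γ].
For each subset V ⊆ X/∼, compute π^{-1}(V) ⊆ X and check whether π^{-1}(V) ∈ τ. V is open in τ_Q iff π^{-1}(V) ∈ τ.
  V = {}: π^{-1}(V) = ∅ ∈ τ ✓.
  V = {[α=β]}: π^{-1}(V) = {α, β} ∈ τ ✓.
  V = {[γ]}: π^{-1}(V) = {γ} ∈ τ ✓.
  V = {[α=β], [γ]}: π^{-1}(V) = {α, β, γ} ∈ τ ✓.
Open sets in the quotient: τ_Q = {{}, {[α=β]}, {[γ]}, {[α=β], [γ]}} (4 elements).


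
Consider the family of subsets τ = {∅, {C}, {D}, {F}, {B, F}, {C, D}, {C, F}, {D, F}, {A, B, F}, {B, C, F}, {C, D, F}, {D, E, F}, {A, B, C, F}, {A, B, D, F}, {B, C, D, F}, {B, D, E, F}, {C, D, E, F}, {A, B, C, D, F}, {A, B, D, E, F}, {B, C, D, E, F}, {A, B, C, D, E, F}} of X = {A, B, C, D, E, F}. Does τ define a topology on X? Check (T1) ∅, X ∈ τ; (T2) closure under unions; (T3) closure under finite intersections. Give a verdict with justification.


τ is NOT a topology on X.

Axiom (T1): ∅ ∈ τ? Yes; X ∈ τ? Yes.
Axiom (T2/T3): check pairwise unions and intersections of members of τ.
Counterexample for (T2): {D} ∪ {B, F} = {B, D, F} ∉ τ. Therefore τ is NOT a topology.


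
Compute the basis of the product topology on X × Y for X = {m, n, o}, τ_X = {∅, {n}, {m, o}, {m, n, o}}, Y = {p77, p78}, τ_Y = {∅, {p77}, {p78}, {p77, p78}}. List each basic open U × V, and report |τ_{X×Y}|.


Basis B = {∅ × ∅, {n} × {p77}, {n} × {p78}, {m, o} × {p77}, {m, o} × {p78}, {n} × {p77, p78}, {m, n, o} × {p77}, {m, n, o} × {p78}, {m, o} × {p77, p78}, {m, n, o} × {p77, p78}}; |τ_{X×Y}| = 16.

Enumerate products U × V with U ∈ τ_X, V ∈ τ_Y (deduplicated):
  ∅ × ∅ = {} (∅)
  {n} × {p77} = {(n,p77)}
  {n} × {p78} = {(n,p78)}
  {m, o} × {p77} = {(m,p77), (o,p77)}
  {m, o} × {p78} = {(m,p78), (o,p78)}
  {n} × {p77, p78} = {(n,p77), (n,p78)}
  {m, n, o} × {p77} = {(m,p77), (n,p77), (o,p77)}
  {m, n, o} × {p78} = {(m,p78), (n,p78), (o,p78)}
  {m, o} × {p77, p78} = {(m,p77), (m,p78), (o,p77), (o,p78)}
  {m, n, o} × {p77, p78} = {(m,p77), (m,p78), (n,p77), (n,p78), (o,p77), (o,p78)}
These 10 distinct sets form the basis B.
Close under arbitrary unions to get τ_{X×Y}; counting gives |τ_{X×Y}| = 16.


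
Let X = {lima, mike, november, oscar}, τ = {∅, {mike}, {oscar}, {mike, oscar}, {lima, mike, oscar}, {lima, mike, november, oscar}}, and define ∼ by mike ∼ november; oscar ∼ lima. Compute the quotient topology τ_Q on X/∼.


X/∼ = {[lima=oscar], [mike=november]}; |τ_Q| = 2.

Equivalence classes: [lima=oscar], [mike=november].
Quotient map π: X → X/∼ sends lima ↦ [lima=oscar], mike ↦ [mike=november], november ↦ [mike=november], oscar ↦ [lima=oscar].
For each subset V ⊆ X/∼, compute π^{-1}(V) ⊆ X and check whether π^{-1}(V) ∈ τ. V is open in τ_Q iff π^{-1}(V) ∈ τ.
  V = {}: π^{-1}(V) = ∅ ∈ τ ✓.
  V = {[lima=oscar]}: π^{-1}(V) = {lima, oscar} ∉ τ ✗.
  V = {[mike=november]}: π^{-1}(V) = {mike, november} ∉ τ ✗.
  V = {[lima=oscar], [mike=november]}: π^{-1}(V) = {lima, mike, november, oscar} ∈ τ ✓.
Open sets in the quotient: τ_Q = {{}, {[lima=oscar], [mike=november]}} (2 elements).


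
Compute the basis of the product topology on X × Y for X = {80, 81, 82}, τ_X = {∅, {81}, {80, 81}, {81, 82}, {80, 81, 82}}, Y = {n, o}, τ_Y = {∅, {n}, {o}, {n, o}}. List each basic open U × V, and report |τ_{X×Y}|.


Basis B = {∅ × ∅, {81} × {n}, {81} × {o}, {80, 81} × {n}, {80, 81} × {o}, {81} × {n, o}, {81, 82} × {n}, {81, 82} × {o}, {80, 81, 82} × {n}, {80, 81, 82} × {o}, {80, 81} × {n, o}, {81, 82} × {n, o}, {80, 81, 82} × {n, o}}; |τ_{X×Y}| = 25.

Enumerate products U × V with U ∈ τ_X, V ∈ τ_Y (deduplicated):
  ∅ × ∅ = {} (∅)
  {81} × {n} = {(81,n)}
  {81} × {o} = {(81,o)}
  {80, 81} × {n} = {(80,n), (81,n)}
  {80, 81} × {o} = {(80,o), (81,o)}
  {81} × {n, o} = {(81,n), (81,o)}
  {81, 82} × {n} = {(81,n), (82,n)}
  {81, 82} × {o} = {(81,o), (82,o)}
  {80, 81, 82} × {n} = {(80,n), (81,n), (82,n)}
  {80, 81, 82} × {o} = {(80,o), (81,o), (82,o)}
  {80, 81} × {n, o} = {(80,n), (80,o), (81,n), (81,o)}
  {81, 82} × {n, o} = {(81,n), (81,o), (82,n), (82,o)}
  {80, 81, 82} × {n, o} = {(80,n), (80,o), (81,n), (81,o), (82,n), (82,o)}
These 13 distinct sets form the basis B.
Close under arbitrary unions to get τ_{X×Y}; counting gives |τ_{X×Y}| = 25.


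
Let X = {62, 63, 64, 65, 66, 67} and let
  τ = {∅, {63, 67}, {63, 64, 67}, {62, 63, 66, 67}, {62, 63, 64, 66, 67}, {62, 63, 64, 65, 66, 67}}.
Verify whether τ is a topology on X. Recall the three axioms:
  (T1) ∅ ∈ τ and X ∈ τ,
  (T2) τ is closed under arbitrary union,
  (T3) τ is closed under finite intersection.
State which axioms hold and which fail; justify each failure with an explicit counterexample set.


τ IS a topology on X.

Axiom (T1): ∅ ∈ τ? Yes; X ∈ τ? Yes.
Axiom (T2/T3): check pairwise unions and intersections of members of τ.
All pairwise intersections and unions checked — each lies in τ. Therefore τ satisfies (T1), (T2), (T3): it IS a topology on X.


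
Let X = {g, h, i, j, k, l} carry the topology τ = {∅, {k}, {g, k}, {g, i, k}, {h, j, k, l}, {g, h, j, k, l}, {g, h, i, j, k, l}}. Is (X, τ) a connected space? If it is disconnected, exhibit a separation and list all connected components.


(X, τ) is connected.

Find clopen sets (U ∈ τ with X ∖ U ∈ τ):
  U = ∅, X ∖ U = {g, h, i, j, k, l} — both open, so U is clopen.
  U = {g, h, i, j, k, l}, X ∖ U = ∅ — both open, so U is clopen.
Only trivial clopens (∅ and X) exist, so (X, τ) is connected.
Compute connected components by grouping points that agree on all clopens:
  component: {g, h, i, j, k, l}


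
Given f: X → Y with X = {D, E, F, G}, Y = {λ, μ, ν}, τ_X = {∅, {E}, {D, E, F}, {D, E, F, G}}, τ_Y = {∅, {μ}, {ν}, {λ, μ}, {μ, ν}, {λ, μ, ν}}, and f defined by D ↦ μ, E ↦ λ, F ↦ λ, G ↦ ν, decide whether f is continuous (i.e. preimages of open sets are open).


f is NOT continuous.

Compute f^{-1}(U) for each U ∈ τ_Y:
  U = ∅: f^{-1}(U) = ∅ ∈ τ_X ✓.
  U = {μ}: f^{-1}(U) = {D} ∉ τ_X ✗.
  U = {ν}: f^{-1}(U) = {G} ∉ τ_X ✗.
  U = {λ, μ}: f^{-1}(U) = {D, E, F} ∈ τ_X ✓.
  U = {μ, ν}: f^{-1}(U) = {D, G} ∉ τ_X ✗.
  U = {λ, μ, ν}: f^{-1}(U) = {D, E, F, G} ∈ τ_X ✓.
Found U = {μ} with f^{-1}(U) = {D} not in τ_X. Therefore f is NOT continuous.


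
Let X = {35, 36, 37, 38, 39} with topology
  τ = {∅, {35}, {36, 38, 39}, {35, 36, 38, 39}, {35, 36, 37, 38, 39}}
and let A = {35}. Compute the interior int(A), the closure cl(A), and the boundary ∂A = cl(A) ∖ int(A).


int(A) = {35}, cl(A) = {35, 37}, ∂A = {37}.

Closed sets in (X, τ) are complements of opens:
  closed(X, τ) = {∅, {37}, {35, 37}, {36, 37, 38, 39}, {35, 36, 37, 38, 39}}.
int(A) = ⋃ {U ∈ τ : U ⊆ A}. Opens contained in A: ∅, {35}.
Taking the union of these: int(A) = {35}.
cl(A) = ⋂ {C closed : A ⊆ C}. Closed sets containing A: {35, 37}, {35, 36, 37, 38, 39}.
Intersecting these: cl(A) = {35, 37}.
∂A = cl(A) ∖ int(A) = {35, 37} ∖ {35} = {37}.


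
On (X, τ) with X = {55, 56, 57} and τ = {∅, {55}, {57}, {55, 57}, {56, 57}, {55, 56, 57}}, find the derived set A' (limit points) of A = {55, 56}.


A' = ∅

For each x ∈ X, list the open sets U ∈ τ with x ∈ U, then check whether U ∩ (A ∖ {x}) ≠ ∅ for every such U.
  x = 55: open {55} ∋ x has {55} ∩ (A ∖ {55}) = ∅, so x is NOT a limit point.
  x = 56: open {56, 57} ∋ x has {56, 57} ∩ (A ∖ {56}) = ∅, so x is NOT a limit point.
  x = 57: open {57} ∋ x has {57} ∩ (A ∖ {57}) = ∅, so x is NOT a limit point.
Collecting: A' = ∅.


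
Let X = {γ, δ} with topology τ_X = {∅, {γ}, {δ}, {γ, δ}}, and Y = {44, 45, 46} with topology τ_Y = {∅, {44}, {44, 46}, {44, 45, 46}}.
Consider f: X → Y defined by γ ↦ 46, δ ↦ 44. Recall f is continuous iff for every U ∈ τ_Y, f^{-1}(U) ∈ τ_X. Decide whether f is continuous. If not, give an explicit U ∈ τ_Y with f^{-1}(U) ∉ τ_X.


f IS continuous.

Compute f^{-1}(U) for each U ∈ τ_Y:
  U = ∅: f^{-1}(U) = ∅ ∈ τ_X ✓.
  U = {44}: f^{-1}(U) = {δ} ∈ τ_X ✓.
  U = {44, 46}: f^{-1}(U) = {γ, δ} ∈ τ_X ✓.
  U = {44, 45, 46}: f^{-1}(U) = {γ, δ} ∈ τ_X ✓.
Every preimage lies in τ_X, so f IS continuous.


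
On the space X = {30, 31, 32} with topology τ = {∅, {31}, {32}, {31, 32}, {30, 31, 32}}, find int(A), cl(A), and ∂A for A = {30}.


int(A) = ∅, cl(A) = {30}, ∂A = {30}.

Closed sets in (X, τ) are complements of opens:
  closed(X, τ) = {∅, {30}, {30, 31}, {30, 32}, {30, 31, 32}}.
int(A) = ⋃ {U ∈ τ : U ⊆ A}. Opens contained in A: ∅.
Taking the union of these: int(A) = ∅.
cl(A) = ⋂ {C closed : A ⊆ C}. Closed sets containing A: {30}, {30, 31}, {30, 32}, {30, 31, 32}.
Intersecting these: cl(A) = {30}.
∂A = cl(A) ∖ int(A) = {30} ∖ ∅ = {30}.


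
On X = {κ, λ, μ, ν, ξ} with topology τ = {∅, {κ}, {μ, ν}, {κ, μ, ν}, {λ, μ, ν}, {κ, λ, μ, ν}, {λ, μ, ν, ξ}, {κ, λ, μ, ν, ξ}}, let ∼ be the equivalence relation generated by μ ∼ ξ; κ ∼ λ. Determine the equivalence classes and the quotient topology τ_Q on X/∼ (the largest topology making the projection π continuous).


X/∼ = {[κ=λ], [μ=ξ], [ν]}; |τ_Q| = 2.

Equivalence classes: [κ=λ], [μ=ξ], [ν].
Quotient map π: X → X/∼ sends κ ↦ [κ=λ], λ ↦ [κ=λ], μ ↦ [μ=ξ], ν ↦ [ν], ξ ↦ [μ=ξ].
For each subset V ⊆ X/∼, compute π^{-1}(V) ⊆ X and check whether π^{-1}(V) ∈ τ. V is open in τ_Q iff π^{-1}(V) ∈ τ.
  V = {}: π^{-1}(V) = ∅ ∈ τ ✓.
  V = {[κ=λ]}: π^{-1}(V) = {κ, λ} ∉ τ ✗.
  V = {[μ=ξ]}: π^{-1}(V) = {μ, ξ} ∉ τ ✗.
  V = {[κ=λ], [μ=ξ]}: π^{-1}(V) = {κ, λ, μ, ξ} ∉ τ ✗.
  V = {[ν]}: π^{-1}(V) = {ν} ∉ τ ✗.
  V = {[κ=λ], [ν]}: π^{-1}(V) = {κ, λ, ν} ∉ τ ✗.
  V = {[μ=ξ], [ν]}: π^{-1}(V) = {μ, ν, ξ} ∉ τ ✗.
  V = {[κ=λ], [μ=ξ], [ν]}: π^{-1}(V) = {κ, λ, μ, ν, ξ} ∈ τ ✓.
Open sets in the quotient: τ_Q = {{}, {[κ=λ], [μ=ξ], [ν]}} (2 elements).


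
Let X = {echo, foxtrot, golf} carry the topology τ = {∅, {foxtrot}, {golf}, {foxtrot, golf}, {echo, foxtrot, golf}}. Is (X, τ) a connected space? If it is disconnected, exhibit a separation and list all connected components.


(X, τ) is connected.

Find clopen sets (U ∈ τ with X ∖ U ∈ τ):
  U = ∅, X ∖ U = {echo, foxtrot, golf} — both open, so U is clopen.
  U = {echo, foxtrot, golf}, X ∖ U = ∅ — both open, so U is clopen.
Only trivial clopens (∅ and X) exist, so (X, τ) is connected.
Compute connected components by grouping points that agree on all clopens:
  component: {echo, foxtrot, golf}


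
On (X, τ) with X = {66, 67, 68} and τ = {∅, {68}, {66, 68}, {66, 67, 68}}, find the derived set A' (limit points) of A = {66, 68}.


A' = {66, 67}

For each x ∈ X, list the open sets U ∈ τ with x ∈ U, then check whether U ∩ (A ∖ {x}) ≠ ∅ for every such U.
  x = 66: opens ∋ x are {66, 68}, {66, 67, 68}; each meets A ∖ {66}, so x IS a limit point.
  x = 67: opens ∋ x are {66, 67, 68}; each meets A ∖ {67}, so x IS a limit point.
  x = 68: open {68} ∋ x has {68} ∩ (A ∖ {68}) = ∅, so x is NOT a limit point.
Collecting: A' = {66, 67}.


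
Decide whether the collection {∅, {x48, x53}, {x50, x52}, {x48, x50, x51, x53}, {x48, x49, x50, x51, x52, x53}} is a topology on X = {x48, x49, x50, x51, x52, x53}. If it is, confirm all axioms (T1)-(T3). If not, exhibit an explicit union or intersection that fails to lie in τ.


τ is NOT a topology on X.

Axiom (T1): ∅ ∈ τ? Yes; X ∈ τ? Yes.
Axiom (T2/T3): check pairwise unions and intersections of members of τ.
Counterexample for (T2): {x48, x53} ∪ {x50, x52} = {x48, x50, x52, x53} ∉ τ. Therefore τ is NOT a topology.


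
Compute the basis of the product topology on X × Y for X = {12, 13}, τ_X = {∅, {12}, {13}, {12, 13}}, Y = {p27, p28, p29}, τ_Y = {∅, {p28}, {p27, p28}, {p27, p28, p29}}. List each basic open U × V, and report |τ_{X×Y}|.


Basis B = {∅ × ∅, {12} × {p28}, {13} × {p28}, {12} × {p27, p28}, {12, 13} × {p28}, {13} × {p27, p28}, {12} × {p27, p28, p29}, {13} × {p27, p28, p29}, {12, 13} × {p27, p28}, {12, 13} × {p27, p28, p29}}; |τ_{X×Y}| = 16.

Enumerate products U × V with U ∈ τ_X, V ∈ τ_Y (deduplicated):
  ∅ × ∅ = {} (∅)
  {12} × {p28} = {(12,p28)}
  {13} × {p28} = {(13,p28)}
  {12} × {p27, p28} = {(12,p27), (12,p28)}
  {12, 13} × {p28} = {(12,p28), (13,p28)}
  {13} × {p27, p28} = {(13,p27), (13,p28)}
  {12} × {p27, p28, p29} = {(12,p27), (12,p28), (12,p29)}
  {13} × {p27, p28, p29} = {(13,p27), (13,p28), (13,p29)}
  {12, 13} × {p27, p28} = {(12,p27), (12,p28), (13,p27), (13,p28)}
  {12, 13} × {p27, p28, p29} = {(12,p27), (12,p28), (12,p29), (13,p27), (13,p28), (13,p29)}
These 10 distinct sets form the basis B.
Close under arbitrary unions to get τ_{X×Y}; counting gives |τ_{X×Y}| = 16.


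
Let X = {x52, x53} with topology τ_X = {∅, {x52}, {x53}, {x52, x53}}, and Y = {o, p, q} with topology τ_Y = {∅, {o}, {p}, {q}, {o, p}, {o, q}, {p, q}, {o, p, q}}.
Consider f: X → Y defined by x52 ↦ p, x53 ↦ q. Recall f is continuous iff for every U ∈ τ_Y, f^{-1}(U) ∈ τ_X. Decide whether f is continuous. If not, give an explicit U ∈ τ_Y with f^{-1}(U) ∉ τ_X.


f IS continuous.

Compute f^{-1}(U) for each U ∈ τ_Y:
  U = ∅: f^{-1}(U) = ∅ ∈ τ_X ✓.
  U = {o}: f^{-1}(U) = ∅ ∈ τ_X ✓.
  U = {p}: f^{-1}(U) = {x52} ∈ τ_X ✓.
  U = {q}: f^{-1}(U) = {x53} ∈ τ_X ✓.
  U = {o, p}: f^{-1}(U) = {x52} ∈ τ_X ✓.
  U = {o, q}: f^{-1}(U) = {x53} ∈ τ_X ✓.
  U = {p, q}: f^{-1}(U) = {x52, x53} ∈ τ_X ✓.
  U = {o, p, q}: f^{-1}(U) = {x52, x53} ∈ τ_X ✓.
Every preimage lies in τ_X, so f IS continuous.


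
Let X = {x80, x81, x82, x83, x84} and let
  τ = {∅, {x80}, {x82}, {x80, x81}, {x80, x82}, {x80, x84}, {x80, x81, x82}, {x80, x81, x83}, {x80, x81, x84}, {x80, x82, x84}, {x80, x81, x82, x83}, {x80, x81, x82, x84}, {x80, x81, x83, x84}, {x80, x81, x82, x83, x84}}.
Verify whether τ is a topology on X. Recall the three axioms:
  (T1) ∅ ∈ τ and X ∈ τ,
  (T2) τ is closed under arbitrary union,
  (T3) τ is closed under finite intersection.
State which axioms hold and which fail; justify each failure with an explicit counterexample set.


τ IS a topology on X.

Axiom (T1): ∅ ∈ τ? Yes; X ∈ τ? Yes.
Axiom (T2/T3): check pairwise unions and intersections of members of τ.
All pairwise intersections and unions checked — each lies in τ. Therefore τ satisfies (T1), (T2), (T3): it IS a topology on X.
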